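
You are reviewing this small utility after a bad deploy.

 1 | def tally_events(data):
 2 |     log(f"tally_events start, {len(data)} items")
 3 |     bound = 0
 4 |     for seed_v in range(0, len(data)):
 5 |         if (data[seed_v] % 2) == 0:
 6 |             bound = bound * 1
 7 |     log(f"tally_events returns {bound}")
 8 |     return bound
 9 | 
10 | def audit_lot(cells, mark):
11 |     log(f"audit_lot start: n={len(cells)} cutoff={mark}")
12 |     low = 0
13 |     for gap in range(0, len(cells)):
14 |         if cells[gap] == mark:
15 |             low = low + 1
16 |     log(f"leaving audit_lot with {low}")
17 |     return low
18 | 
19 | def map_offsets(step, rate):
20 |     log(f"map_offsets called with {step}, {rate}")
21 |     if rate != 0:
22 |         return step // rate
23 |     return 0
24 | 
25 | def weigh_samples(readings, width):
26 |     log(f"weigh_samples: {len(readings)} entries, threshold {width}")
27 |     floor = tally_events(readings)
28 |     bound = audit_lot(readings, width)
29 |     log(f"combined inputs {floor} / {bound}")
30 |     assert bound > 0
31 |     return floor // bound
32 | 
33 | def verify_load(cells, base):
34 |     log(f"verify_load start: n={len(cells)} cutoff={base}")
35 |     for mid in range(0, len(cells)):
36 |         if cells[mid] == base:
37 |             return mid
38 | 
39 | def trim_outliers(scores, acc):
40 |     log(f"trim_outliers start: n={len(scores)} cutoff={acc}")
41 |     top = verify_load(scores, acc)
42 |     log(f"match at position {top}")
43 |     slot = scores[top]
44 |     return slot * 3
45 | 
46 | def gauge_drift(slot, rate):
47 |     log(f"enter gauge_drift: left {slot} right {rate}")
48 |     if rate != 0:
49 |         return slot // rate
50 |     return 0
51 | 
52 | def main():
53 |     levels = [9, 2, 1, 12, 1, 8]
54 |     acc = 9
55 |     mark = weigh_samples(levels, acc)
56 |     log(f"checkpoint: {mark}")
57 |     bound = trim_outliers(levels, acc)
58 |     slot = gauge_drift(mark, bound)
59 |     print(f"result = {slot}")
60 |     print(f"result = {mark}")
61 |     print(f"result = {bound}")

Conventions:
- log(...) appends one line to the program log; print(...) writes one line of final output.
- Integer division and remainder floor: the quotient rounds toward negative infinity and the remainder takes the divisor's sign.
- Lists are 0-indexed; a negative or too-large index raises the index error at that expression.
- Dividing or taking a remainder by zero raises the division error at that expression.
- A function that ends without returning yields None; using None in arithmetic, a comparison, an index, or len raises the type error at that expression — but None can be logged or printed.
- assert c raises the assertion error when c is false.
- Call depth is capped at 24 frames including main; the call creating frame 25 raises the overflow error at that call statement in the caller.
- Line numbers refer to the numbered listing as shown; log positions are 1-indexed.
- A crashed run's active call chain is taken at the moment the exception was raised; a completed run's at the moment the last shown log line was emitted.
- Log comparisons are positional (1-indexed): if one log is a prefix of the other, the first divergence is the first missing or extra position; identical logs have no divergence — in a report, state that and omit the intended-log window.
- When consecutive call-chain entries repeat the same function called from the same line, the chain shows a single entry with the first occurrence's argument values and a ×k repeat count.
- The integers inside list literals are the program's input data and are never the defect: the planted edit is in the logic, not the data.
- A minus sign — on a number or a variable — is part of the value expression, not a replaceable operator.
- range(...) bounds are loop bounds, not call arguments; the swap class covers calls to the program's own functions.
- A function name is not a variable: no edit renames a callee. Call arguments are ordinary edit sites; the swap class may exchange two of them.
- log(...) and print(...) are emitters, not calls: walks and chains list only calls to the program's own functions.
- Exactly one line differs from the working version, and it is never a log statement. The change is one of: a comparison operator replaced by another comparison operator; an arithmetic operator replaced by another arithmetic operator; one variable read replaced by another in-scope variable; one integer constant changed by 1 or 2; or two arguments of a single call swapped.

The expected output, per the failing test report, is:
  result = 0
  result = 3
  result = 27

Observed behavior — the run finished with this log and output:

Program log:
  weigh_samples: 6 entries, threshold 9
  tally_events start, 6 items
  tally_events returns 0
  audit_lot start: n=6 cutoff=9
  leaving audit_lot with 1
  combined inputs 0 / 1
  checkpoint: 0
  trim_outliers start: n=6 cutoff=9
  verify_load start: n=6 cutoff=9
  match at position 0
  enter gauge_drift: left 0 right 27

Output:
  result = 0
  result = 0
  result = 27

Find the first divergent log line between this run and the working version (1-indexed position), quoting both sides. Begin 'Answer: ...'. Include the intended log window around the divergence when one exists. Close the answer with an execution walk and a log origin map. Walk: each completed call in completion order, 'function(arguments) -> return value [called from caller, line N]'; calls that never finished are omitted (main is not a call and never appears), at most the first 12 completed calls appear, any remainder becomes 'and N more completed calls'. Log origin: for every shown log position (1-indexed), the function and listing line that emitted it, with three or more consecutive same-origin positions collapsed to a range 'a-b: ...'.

Answer: position 3 — the shown line 'tally_events returns 0' should read 'tally_events returns 3'.
Intended log window:
  1: weigh_samples: 6 entries, threshold 9
  2: tally_events start, 6 items
  3: tally_events returns 3
  4: audit_lot start: n=6 cutoff=9
Execution walk:
  tally_events([9, 2, 1, 12, 1, 8]) -> 0  [called from weigh_samples, line 27]
  audit_lot([9, 2, 1, 12, 1, 8], 9) -> 1  [called from weigh_samples, line 28]
  weigh_samples([9, 2, 1, 12, 1, 8], 9) -> 0  [called from main, line 55]
  verify_load([9, 2, 1, 12, 1, 8], 9) -> 0  [called from trim_outliers, line 41]
  trim_outliers([9, 2, 1, 12, 1, 8], 9) -> 27  [called from main, line 57]
  gauge_drift(0, 27) -> 0  [called from main, line 58]
Log line origins:
  1: from weigh_samples, line 26
  2: from tally_events, line 2
  3: from tally_events, line 7
  4: from audit_lot, line 11
  5: from audit_lot, line 16
  6: from weigh_samples, line 29
  7: from main, line 56
  8: from trim_outliers, line 40
  9: from verify_load, line 34
  10: from trim_outliers, line 42
  11: from gauge_drift, line 47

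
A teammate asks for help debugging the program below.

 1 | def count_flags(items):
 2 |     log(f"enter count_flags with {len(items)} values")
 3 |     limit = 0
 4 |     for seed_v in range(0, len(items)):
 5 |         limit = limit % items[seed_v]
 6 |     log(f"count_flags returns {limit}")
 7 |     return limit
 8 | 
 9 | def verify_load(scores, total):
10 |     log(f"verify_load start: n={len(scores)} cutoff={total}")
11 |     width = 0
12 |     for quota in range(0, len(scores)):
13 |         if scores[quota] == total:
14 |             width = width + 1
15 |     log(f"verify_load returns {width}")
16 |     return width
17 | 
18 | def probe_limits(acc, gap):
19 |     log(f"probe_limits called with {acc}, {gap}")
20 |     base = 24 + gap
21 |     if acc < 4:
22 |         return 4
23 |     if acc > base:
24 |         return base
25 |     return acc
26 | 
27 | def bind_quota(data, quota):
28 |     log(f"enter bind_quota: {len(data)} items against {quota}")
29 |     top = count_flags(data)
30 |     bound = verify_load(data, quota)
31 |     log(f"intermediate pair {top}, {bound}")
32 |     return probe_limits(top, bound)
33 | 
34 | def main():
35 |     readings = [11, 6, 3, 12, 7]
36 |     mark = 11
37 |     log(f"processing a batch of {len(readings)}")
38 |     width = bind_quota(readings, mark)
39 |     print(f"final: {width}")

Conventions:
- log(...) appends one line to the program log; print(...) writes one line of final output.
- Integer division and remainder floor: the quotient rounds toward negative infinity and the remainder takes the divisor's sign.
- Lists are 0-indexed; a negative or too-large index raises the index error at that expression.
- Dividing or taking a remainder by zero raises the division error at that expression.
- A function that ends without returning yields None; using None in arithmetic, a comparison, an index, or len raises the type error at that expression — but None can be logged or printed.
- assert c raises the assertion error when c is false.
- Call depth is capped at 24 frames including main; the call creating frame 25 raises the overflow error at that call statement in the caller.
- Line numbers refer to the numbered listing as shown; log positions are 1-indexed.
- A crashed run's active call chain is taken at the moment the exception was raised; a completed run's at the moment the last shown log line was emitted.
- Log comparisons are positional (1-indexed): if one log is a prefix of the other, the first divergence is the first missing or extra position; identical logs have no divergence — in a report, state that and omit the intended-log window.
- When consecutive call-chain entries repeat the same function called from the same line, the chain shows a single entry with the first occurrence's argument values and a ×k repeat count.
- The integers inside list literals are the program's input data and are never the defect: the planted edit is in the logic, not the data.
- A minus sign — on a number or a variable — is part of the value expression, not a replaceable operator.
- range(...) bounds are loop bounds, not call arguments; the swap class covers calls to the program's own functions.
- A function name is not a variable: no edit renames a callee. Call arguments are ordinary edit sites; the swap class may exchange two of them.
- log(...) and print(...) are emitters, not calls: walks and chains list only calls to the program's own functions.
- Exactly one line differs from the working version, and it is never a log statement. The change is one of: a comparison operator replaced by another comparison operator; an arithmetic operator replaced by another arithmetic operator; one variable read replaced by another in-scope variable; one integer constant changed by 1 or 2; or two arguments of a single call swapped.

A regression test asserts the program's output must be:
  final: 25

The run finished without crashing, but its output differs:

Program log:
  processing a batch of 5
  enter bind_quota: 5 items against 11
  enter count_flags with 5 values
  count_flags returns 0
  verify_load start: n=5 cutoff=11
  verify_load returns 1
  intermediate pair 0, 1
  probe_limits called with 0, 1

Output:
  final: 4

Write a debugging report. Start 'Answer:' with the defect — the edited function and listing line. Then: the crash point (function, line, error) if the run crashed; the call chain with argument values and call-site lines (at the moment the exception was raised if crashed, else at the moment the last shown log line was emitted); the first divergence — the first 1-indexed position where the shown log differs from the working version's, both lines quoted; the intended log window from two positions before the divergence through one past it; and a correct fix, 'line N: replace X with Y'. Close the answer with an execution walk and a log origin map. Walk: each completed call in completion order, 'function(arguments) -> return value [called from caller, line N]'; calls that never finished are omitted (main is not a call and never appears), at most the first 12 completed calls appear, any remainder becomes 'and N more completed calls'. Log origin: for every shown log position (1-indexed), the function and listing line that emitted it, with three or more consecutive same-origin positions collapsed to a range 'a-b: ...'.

Answer: the defect is in count_flags at line 5.
Core observation: Everything matches until log position 4, which reads 'count_flags returns 0' in place of 'count_flags returns 39'.
Call chain: main -> bind_quota([11, 6, 3, 12, 7], 11) (called at line 38) -> probe_limits(0, 1) (called at line 32).
First divergence: position 4 — the shown line 'count_flags returns 0' should read 'count_flags returns 39'.
Intended log window:
  2: enter bind_quota: 5 items against 11
  3: enter count_flags with 5 values
  4: count_flags returns 39
  5: verify_load start: n=5 cutoff=11
Execution walk:
  count_flags([11, 6, 3, 12, 7]) -> 0  [called from bind_quota, line 29]
  verify_load([11, 6, 3, 12, 7], 11) -> 1  [called from bind_quota, line 30]
  probe_limits(0, 1) -> 4  [called from bind_quota, line 32]
  bind_quota([11, 6, 3, 12, 7], 11) -> 4  [called from main, line 38]
Log line origins:
  1: from main, line 37
  2: from bind_quota, line 28
  3: from count_flags, line 2
  4: from count_flags, line 6
  5: from verify_load, line 10
  6: from verify_load, line 15
  7: from bind_quota, line 31
  8: from probe_limits, line 19
A correct fix: line 5: replace `%` with `+`.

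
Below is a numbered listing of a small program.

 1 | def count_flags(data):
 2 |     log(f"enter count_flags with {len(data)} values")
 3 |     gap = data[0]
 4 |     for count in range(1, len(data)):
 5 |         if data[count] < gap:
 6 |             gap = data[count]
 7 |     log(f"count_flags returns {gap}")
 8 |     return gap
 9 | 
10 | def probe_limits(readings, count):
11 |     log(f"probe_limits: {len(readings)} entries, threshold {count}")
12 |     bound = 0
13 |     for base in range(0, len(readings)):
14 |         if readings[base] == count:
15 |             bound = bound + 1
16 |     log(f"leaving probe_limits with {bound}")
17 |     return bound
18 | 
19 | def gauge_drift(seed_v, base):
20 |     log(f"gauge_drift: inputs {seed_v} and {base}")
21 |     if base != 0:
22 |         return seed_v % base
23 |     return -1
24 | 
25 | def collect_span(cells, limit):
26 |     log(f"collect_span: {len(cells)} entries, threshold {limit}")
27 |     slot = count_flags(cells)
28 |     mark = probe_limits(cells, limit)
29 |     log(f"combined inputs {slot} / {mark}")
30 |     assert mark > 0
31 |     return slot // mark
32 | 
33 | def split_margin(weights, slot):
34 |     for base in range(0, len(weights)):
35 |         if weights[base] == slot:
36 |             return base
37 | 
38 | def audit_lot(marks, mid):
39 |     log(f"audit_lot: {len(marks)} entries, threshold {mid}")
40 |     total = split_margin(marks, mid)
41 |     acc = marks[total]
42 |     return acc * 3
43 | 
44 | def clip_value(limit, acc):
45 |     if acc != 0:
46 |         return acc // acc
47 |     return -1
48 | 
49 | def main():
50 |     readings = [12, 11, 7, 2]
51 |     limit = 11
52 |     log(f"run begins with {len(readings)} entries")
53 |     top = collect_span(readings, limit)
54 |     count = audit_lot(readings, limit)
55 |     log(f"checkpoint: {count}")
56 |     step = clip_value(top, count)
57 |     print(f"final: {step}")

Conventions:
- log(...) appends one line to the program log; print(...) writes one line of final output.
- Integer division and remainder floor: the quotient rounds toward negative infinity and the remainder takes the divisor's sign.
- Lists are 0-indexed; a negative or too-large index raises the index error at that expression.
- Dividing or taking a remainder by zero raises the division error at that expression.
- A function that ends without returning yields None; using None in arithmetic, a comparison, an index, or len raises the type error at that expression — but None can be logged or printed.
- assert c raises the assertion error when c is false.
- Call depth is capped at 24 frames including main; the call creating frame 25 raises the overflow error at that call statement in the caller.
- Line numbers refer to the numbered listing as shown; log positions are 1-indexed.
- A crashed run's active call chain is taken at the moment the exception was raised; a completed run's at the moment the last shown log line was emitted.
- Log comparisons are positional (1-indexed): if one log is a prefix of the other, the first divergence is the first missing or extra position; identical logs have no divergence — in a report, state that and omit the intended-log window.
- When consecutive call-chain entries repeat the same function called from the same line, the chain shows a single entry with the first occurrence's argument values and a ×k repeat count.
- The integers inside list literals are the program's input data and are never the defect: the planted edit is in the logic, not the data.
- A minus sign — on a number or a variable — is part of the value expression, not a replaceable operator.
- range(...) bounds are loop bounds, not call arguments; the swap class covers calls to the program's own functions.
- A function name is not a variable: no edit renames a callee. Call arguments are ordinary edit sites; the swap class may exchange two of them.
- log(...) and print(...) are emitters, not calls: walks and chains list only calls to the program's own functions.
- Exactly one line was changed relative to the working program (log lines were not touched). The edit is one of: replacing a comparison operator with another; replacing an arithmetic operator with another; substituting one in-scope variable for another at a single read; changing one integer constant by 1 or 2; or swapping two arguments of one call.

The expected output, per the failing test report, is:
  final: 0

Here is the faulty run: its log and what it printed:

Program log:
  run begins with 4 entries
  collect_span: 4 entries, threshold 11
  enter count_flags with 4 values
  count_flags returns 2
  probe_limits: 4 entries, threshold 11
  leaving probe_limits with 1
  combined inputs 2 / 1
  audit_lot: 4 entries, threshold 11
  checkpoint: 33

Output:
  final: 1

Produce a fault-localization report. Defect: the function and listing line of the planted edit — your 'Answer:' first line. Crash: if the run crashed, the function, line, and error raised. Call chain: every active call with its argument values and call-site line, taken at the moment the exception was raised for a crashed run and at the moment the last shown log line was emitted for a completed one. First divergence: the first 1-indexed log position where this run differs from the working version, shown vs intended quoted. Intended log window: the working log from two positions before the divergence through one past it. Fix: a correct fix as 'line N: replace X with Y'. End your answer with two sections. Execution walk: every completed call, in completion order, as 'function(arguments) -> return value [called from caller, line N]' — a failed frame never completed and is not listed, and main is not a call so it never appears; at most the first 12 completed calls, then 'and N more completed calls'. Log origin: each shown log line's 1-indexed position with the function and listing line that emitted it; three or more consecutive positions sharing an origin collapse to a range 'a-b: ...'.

Answer: the defect is in clip_value at line 46.
Key fact: Log streams are identical — the defect surfaces only in the printed output.
Call chain: main.
First divergence: none (the log streams are identical).
Execution walk:
  count_flags([12, 11, 7, 2]) -> 2  [called from collect_span, line 27]
  probe_limits([12, 11, 7, 2], 11) -> 1  [called from collect_span, line 28]
  collect_span([12, 11, 7, 2], 11) -> 2  [called from main, line 53]
  split_margin([12, 11, 7, 2], 11) -> 1  [called from audit_lot, line 40]
  audit_lot([12, 11, 7, 2], 11) -> 33  [called from main, line 54]
  clip_value(2, 33) -> 1  [called from main, line 56]
Origin of each log line:
  1: emitted by main (line 52)
  2: emitted by collect_span (line 26)
  3: emitted by count_flags (line 2)
  4: emitted by count_flags (line 7)
  5: emitted by probe_limits (line 11)
  6: emitted by probe_limits (line 16)
  7: emitted by collect_span (line 29)
  8: emitted by audit_lot (line 39)
  9: emitted by main (line 55)
A correct fix: line 46: replace `acc // acc` with `limit // acc`.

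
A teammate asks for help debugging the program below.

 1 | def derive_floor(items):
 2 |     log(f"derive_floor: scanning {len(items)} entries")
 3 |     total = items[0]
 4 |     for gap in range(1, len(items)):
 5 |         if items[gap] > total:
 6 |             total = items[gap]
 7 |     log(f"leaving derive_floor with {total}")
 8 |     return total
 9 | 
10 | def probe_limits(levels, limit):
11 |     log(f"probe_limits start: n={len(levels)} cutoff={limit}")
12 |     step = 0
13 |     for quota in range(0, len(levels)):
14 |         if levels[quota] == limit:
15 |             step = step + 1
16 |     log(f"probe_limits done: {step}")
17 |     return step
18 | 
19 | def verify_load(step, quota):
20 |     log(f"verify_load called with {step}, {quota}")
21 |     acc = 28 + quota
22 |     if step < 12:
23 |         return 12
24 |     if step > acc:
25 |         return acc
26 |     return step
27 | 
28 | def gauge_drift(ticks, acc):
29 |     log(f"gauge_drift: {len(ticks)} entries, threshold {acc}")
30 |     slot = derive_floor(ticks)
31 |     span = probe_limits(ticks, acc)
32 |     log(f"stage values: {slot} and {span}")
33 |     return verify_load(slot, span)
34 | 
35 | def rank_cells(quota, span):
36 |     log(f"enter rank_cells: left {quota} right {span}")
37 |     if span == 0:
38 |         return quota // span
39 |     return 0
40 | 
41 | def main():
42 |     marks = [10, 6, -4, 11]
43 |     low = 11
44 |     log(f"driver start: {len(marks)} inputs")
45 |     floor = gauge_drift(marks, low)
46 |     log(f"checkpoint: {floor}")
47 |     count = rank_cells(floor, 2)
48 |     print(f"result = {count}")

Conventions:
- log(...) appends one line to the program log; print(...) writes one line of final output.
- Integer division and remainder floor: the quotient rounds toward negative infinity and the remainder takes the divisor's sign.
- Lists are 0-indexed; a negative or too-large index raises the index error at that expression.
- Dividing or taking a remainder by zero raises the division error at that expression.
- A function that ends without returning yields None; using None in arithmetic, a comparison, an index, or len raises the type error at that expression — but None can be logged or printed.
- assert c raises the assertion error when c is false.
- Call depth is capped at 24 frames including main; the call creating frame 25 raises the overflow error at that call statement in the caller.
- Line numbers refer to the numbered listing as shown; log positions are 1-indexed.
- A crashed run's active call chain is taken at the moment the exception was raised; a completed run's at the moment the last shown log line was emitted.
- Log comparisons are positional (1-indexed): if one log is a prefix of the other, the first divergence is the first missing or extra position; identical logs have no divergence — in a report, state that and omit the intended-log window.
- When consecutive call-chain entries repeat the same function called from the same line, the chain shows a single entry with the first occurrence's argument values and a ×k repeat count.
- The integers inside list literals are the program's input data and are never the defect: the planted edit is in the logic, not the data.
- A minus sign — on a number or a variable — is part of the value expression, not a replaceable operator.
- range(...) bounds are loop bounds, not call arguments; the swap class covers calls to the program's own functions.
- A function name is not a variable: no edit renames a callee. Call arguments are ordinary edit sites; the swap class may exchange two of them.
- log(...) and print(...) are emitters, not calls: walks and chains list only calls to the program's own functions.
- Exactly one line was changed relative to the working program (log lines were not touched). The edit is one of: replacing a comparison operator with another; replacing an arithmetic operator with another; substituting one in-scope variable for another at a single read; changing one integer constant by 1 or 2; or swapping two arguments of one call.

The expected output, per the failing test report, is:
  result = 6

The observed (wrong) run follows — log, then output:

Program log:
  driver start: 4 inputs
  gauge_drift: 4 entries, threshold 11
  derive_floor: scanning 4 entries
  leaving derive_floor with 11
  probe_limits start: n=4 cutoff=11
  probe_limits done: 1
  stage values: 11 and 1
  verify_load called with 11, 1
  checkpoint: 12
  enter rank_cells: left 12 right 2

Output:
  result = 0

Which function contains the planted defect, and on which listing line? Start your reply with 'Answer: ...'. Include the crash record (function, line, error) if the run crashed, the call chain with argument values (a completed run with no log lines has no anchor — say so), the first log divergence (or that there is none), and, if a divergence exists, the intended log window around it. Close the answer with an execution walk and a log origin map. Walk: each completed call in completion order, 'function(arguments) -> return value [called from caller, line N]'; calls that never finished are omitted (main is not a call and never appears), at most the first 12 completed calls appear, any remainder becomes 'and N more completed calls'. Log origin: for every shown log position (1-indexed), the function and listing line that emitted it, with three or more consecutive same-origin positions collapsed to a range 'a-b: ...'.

Answer: the defect is in rank_cells at line 37.
Key observation: Log streams are identical — the defect surfaces only in the printed output.
Call chain: main -> rank_cells(12, 2) (called at line 47).
First divergence: none; the two logs match at every position.
Execution walk:
  derive_floor([10, 6, -4, 11]) -> 11  [called from gauge_drift, line 30]
  probe_limits([10, 6, -4, 11], 11) -> 1  [called from gauge_drift, line 31]
  verify_load(11, 1) -> 12  [called from gauge_drift, line 33]
  gauge_drift([10, 6, -4, 11], 11) -> 12  [called from main, line 45]
  rank_cells(12, 2) -> 0  [called from main, line 47]
Log origin:
  1: emitted by main (line 44)
  2: emitted by gauge_drift (line 29)
  3: emitted by derive_floor (line 2)
  4: emitted by derive_floor (line 7)
  5: emitted by probe_limits (line 11)
  6: emitted by probe_limits (line 16)
  7: emitted by gauge_drift (line 32)
  8: emitted by verify_load (line 20)
  9: emitted by main (line 46)
  10: emitted by rank_cells (line 36)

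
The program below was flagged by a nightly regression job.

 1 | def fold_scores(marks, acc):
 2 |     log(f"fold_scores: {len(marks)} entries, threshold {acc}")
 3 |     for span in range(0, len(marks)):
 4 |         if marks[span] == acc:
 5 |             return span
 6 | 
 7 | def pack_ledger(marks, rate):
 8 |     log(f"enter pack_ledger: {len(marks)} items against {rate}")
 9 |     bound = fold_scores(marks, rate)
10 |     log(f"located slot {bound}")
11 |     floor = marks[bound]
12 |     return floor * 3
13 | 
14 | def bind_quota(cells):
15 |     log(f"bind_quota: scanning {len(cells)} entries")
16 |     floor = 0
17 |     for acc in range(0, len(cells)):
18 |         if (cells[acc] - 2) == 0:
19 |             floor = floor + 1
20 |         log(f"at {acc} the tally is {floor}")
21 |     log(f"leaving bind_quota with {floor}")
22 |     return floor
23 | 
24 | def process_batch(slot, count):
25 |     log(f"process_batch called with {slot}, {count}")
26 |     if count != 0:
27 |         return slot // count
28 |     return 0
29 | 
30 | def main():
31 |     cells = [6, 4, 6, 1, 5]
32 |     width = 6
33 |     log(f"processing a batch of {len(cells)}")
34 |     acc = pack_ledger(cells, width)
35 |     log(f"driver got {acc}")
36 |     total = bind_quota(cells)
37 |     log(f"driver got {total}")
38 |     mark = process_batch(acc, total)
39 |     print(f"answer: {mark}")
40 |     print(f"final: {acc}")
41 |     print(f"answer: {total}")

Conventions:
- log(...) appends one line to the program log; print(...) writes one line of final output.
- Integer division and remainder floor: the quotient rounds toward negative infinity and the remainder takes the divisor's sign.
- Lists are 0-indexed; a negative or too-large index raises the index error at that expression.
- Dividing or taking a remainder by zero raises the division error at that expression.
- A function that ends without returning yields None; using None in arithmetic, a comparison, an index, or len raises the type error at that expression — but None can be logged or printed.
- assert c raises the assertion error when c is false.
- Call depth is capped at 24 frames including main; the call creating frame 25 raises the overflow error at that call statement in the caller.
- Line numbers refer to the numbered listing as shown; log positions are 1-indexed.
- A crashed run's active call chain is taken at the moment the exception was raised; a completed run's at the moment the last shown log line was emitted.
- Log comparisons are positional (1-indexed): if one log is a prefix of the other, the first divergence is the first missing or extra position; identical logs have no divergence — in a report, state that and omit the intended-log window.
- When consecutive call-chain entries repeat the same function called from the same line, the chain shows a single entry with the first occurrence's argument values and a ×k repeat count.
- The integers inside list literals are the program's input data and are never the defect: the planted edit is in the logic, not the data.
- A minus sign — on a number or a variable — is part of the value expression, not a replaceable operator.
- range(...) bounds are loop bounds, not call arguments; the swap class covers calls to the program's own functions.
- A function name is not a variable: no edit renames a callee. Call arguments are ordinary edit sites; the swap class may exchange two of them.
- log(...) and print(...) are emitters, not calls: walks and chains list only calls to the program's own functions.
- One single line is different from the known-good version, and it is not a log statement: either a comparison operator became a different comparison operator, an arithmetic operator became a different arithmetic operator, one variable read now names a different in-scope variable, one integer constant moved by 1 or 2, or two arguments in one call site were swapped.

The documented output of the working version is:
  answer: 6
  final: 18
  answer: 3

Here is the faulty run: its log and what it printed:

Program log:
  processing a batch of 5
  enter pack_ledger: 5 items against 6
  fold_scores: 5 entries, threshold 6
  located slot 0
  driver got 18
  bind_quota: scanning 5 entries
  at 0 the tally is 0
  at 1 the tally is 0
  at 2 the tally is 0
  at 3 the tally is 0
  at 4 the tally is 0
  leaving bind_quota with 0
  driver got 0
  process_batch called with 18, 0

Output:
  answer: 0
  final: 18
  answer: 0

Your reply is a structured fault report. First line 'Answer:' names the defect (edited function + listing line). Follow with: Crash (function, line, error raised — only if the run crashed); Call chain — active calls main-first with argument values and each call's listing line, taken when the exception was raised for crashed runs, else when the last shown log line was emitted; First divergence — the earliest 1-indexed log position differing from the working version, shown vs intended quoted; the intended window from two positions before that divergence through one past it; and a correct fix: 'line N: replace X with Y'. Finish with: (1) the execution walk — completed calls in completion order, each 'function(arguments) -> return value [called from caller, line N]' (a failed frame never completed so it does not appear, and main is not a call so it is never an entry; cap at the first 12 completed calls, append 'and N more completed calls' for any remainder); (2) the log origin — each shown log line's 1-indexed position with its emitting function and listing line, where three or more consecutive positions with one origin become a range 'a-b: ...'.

Answer: the defect is in bind_quota at line 18.
The tell: The log first diverges at position 7: the faulty run prints 'at 0 the tally is 0' where the working version prints 'at 0 the tally is 1'.
Call chain: main -> process_batch(18, 0) (called at line 38).
First divergence: position 7; shown 'at 0 the tally is 0' vs intended 'at 0 the tally is 1'.
Intended log window:
  5: driver got 18
  6: bind_quota: scanning 5 entries
  7: at 0 the tally is 1
  8: at 1 the tally is 2
Execution walk:
  fold_scores([6, 4, 6, 1, 5], 6) -> 0  [called from pack_ledger, line 9]
  pack_ledger([6, 4, 6, 1, 5], 6) -> 18  [called from main, line 34]
  bind_quota([6, 4, 6, 1, 5]) -> 0  [called from main, line 36]
  process_batch(18, 0) -> 0  [called from main, line 38]
Log origin:
  1: logged in main at line 33
  2: logged in pack_ledger at line 8
  3: logged in fold_scores at line 2
  4: logged in pack_ledger at line 10
  5: logged in main at line 35
  6: logged in bind_quota at line 15
  7-11: logged in bind_quota at line 20
  12: logged in bind_quota at line 21
  13: logged in main at line 37
  14: logged in process_batch at line 25
A correct fix: line 18: replace `-` with `%`.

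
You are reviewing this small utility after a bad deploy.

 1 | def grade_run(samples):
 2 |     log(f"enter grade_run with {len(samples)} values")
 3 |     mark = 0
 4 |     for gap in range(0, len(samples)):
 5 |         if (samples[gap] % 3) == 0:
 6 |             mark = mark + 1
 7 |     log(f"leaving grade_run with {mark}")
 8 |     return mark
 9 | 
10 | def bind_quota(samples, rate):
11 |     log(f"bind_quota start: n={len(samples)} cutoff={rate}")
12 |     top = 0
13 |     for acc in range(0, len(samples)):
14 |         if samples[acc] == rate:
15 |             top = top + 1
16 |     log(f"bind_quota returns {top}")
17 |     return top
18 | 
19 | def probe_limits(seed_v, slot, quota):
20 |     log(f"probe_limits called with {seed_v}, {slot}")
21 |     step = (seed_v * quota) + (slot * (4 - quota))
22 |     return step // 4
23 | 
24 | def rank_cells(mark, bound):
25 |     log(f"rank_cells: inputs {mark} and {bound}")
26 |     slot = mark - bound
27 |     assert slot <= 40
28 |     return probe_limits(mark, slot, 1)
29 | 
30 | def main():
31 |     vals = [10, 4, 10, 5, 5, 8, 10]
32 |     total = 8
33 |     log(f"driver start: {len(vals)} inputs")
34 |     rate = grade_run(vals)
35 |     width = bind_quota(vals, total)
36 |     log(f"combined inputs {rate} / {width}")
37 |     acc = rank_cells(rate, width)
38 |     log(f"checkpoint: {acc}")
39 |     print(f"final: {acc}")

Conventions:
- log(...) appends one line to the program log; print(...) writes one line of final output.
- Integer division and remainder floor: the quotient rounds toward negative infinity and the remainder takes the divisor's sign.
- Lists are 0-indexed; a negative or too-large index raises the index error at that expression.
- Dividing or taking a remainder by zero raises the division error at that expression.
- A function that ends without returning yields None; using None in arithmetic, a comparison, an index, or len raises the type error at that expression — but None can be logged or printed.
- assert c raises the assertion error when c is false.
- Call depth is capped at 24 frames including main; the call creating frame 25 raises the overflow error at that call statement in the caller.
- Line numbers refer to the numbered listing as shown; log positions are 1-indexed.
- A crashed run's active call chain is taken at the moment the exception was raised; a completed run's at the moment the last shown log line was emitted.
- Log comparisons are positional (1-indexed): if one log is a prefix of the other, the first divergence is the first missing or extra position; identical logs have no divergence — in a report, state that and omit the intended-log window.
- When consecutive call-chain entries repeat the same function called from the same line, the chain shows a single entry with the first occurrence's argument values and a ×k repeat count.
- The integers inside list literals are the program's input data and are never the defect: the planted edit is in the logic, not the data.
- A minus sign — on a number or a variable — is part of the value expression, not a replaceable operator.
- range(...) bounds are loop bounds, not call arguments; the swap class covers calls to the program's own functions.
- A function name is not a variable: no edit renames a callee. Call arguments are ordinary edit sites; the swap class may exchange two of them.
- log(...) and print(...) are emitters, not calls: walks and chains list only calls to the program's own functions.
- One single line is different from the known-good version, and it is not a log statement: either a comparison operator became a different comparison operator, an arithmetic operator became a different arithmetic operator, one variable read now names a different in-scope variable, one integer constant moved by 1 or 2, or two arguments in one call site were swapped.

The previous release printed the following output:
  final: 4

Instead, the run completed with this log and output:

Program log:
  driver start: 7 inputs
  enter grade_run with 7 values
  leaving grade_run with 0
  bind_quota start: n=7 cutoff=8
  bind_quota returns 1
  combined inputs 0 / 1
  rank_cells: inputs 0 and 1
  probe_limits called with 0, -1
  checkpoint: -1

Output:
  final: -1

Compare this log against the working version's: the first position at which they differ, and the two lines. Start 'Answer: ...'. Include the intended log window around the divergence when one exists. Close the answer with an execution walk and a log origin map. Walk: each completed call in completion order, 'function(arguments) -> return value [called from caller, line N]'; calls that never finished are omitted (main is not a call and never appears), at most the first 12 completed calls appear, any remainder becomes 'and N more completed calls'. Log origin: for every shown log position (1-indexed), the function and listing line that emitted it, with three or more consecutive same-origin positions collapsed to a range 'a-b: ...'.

Answer: at position 3 the run shows 'leaving grade_run with 0' where the working version logs 'leaving grade_run with 5'.
Intended log window:
  1: driver start: 7 inputs
  2: enter grade_run with 7 values
  3: leaving grade_run with 5
  4: bind_quota start: n=7 cutoff=8
Execution walk:
  grade_run([10, 4, 10, 5, 5, 8, 10]) -> 0  [called from main, line 34]
  bind_quota([10, 4, 10, 5, 5, 8, 10], 8) -> 1  [called from main, line 35]
  probe_limits(0, -1, 1) -> -1  [called from rank_cells, line 28]
  rank_cells(0, 1) -> -1  [called from main, line 37]
Log origin:
  1 — main, line 33
  2 — grade_run, line 2
  3 — grade_run, line 7
  4 — bind_quota, line 11
  5 — bind_quota, line 16
  6 — main, line 36
  7 — rank_cells, line 25
  8 — probe_limits, line 20
  9 — main, line 38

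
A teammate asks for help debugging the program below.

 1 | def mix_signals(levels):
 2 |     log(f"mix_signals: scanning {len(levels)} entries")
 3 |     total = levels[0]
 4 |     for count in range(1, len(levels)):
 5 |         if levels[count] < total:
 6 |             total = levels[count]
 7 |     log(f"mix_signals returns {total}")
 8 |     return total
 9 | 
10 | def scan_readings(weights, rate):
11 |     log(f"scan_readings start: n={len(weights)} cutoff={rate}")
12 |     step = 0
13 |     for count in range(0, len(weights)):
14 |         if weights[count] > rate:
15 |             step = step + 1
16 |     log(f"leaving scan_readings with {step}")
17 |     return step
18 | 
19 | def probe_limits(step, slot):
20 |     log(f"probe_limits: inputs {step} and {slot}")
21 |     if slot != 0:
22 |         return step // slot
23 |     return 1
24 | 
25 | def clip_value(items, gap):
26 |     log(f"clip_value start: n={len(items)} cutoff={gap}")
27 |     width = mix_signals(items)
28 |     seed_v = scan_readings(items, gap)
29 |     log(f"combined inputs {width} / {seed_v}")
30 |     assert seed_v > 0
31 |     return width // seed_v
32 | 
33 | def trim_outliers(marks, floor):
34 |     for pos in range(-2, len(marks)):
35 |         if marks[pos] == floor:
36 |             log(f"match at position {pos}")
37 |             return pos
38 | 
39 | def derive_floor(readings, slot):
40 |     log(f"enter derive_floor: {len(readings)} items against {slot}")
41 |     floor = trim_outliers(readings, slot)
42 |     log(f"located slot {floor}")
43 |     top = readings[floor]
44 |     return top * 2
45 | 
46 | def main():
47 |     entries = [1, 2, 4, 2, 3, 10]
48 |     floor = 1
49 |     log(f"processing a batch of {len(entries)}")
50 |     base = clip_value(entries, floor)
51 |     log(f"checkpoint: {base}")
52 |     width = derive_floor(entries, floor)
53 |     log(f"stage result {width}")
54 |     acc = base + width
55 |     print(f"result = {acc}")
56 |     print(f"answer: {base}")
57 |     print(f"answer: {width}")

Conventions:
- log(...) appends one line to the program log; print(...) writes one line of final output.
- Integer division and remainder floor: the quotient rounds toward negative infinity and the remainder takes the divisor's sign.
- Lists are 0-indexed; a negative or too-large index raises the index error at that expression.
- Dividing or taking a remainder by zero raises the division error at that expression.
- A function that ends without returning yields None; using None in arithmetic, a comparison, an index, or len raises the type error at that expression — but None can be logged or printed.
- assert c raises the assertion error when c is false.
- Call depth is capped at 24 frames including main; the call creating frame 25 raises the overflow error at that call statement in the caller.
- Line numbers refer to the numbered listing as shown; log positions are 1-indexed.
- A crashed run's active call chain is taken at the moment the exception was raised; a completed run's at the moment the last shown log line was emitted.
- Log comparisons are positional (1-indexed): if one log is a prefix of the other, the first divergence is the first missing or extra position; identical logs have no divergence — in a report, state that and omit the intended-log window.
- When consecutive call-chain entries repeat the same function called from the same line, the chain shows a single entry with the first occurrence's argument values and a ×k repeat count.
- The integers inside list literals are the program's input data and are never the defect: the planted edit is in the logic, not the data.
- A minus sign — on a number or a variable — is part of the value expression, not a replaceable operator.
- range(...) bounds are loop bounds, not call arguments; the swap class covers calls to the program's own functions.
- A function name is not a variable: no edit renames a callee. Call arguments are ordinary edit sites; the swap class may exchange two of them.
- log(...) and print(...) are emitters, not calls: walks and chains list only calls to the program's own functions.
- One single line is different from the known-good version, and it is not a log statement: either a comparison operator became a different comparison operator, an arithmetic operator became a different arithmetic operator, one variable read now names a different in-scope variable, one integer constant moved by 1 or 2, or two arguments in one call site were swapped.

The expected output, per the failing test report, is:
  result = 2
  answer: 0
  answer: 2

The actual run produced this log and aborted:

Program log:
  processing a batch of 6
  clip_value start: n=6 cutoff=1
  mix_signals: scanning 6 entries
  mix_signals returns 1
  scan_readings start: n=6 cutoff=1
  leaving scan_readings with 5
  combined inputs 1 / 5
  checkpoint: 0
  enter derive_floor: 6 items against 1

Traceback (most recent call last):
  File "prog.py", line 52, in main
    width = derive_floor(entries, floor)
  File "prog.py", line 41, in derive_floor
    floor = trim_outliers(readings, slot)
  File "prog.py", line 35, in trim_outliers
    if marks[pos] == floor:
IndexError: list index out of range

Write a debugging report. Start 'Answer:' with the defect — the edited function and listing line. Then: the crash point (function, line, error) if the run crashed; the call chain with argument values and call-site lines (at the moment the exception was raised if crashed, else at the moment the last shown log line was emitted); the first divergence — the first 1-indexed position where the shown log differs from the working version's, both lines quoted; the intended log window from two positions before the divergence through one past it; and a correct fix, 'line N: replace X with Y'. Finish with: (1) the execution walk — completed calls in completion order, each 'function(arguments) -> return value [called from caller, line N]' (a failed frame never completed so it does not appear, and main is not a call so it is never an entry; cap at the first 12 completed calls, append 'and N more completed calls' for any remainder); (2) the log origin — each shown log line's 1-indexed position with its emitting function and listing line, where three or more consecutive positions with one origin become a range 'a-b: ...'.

Answer: the defect is in trim_outliers at line 34.
Key observation: After 9 matching log lines the faulty run goes silent, while the working version continues with 'match at position 0'.
Crash: trim_outliers, line 35, IndexError.
Call chain: main -> derive_floor([1, 2, 4, 2, 3, 10], 1) (called at line 52) -> trim_outliers([1, 2, 4, 2, 3, 10], 1) (called at line 41).
First divergence: position 10 — the faulty run's log ends after 9 lines; the working version continues with 'match at position 0'.
Intended log window:
  8: checkpoint: 0
  9: enter derive_floor: 6 items against 1
  10: match at position 0
  11: located slot 0
Execution walk:
  mix_signals([1, 2, 4, 2, 3, 10]) -> 1  [called from clip_value, line 27]
  scan_readings([1, 2, 4, 2, 3, 10], 1) -> 5  [called from clip_value, line 28]
  clip_value([1, 2, 4, 2, 3, 10], 1) -> 0  [called from main, line 50]
Log origin:
  1: from main, line 49
  2: from clip_value, line 26
  3: from mix_signals, line 2
  4: from mix_signals, line 7
  5: from scan_readings, line 11
  6: from scan_readings, line 16
  7: from clip_value, line 29
  8: from main, line 51
  9: from derive_floor, line 40
A correct fix: line 34: replace `-2` with `0`.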